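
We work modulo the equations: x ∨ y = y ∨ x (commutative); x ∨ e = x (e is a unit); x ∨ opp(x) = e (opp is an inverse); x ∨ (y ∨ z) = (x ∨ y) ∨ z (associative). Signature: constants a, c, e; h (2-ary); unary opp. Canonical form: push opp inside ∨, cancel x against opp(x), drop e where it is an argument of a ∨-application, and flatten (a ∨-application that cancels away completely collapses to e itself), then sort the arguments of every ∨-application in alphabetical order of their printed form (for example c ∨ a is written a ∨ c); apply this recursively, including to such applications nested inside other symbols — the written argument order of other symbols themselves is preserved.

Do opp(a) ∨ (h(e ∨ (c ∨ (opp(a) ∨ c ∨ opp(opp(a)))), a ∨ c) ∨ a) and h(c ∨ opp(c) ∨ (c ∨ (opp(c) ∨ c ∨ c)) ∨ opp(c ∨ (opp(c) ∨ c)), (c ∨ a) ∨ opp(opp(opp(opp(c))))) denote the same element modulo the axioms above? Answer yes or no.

Answer: no — h(c ∨ c, a ∨ c) vs h(c, a ∨ c ∨ c)

Derivation:
Left:  opp(a) ∨ (h(e ∨ (c ∨ (opp(a) ∨ c ∨ opp(opp(a)))), a ∨ c) ∨ a)
  Push opp inside:  distribute opp over ∨ and collapse double opp
  Inverses cancel:  a cancels
  Collect terms:  h(c ∨ c, a ∨ c)
Right:  h(c ∨ opp(c) ∨ (c ∨ (opp(c) ∨ c ∨ c)) ∨ opp(c ∨ (opp(c) ∨ c)), (c ∨ a) ∨ opp(opp(opp(opp(c)))))
  Focus inside:  c ∨ opp(c) ∨ (c ∨ (opp(c) ∨ c ∨ c)) ∨ opp(c ∨ (opp(c) ∨ c))
  Push opp inside:  distribute opp over ∨ and collapse double opp
  Combine occurrences:  c
  Reassemble:  h(c, a ∨ c ∨ c)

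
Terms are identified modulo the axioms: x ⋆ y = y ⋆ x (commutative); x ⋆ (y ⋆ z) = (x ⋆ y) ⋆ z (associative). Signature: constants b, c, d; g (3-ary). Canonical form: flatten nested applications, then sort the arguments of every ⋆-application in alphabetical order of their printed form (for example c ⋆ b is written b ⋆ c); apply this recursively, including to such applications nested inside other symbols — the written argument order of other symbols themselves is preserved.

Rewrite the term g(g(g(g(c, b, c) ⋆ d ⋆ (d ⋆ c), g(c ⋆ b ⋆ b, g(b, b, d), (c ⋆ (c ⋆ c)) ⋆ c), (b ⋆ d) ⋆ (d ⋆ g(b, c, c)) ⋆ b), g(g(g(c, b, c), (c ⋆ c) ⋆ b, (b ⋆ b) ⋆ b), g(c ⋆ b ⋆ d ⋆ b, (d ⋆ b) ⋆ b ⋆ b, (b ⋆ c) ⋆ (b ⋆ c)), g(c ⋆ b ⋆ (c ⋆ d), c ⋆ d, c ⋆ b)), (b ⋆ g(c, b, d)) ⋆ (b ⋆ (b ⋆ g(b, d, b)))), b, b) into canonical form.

Work inside:  (b ⋆ g(c, b, d)) ⋆ (b ⋆ (b ⋆ g(b, d, b)))
Flatten:  b ⋆ g(c, b, d) ⋆ b ⋆ b ⋆ g(b, d, b)
Order the arguments:  b ⋆ b ⋆ b ⋆ g(b, d, b) ⋆ g(c, b, d)
Put back:  g(g(g(c ⋆ d ⋆ d ⋆ g(c, b, c), g(b ⋆ b ⋆ c, g(b, b, d), c ⋆ c ⋆ c ⋆ c), b ⋆ b ⋆ d ⋆ d ⋆ g(b, c, c)), g(g(g(c, b, c), b ⋆ c ⋆ c, b ⋆ b ⋆ b), g(b ⋆ b ⋆ c ⋆ d, b ⋆ b ⋆ b ⋆ d, b ⋆ b ⋆ c ⋆ c), g(b ⋆ c ⋆ c ⋆ d, c ⋆ d, b ⋆ c)), b ⋆ b ⋆ b ⋆ g(b, d, b) ⋆ g(c, b, d)), b, b)

Answer: g(g(g(c ⋆ d ⋆ d ⋆ g(c, b, c), g(b ⋆ b ⋆ c, g(b, b, d), c ⋆ c ⋆ c ⋆ c), b ⋆ b ⋆ d ⋆ d ⋆ g(b, c, c)), g(g(g(c, b, c), b ⋆ c ⋆ c, b ⋆ b ⋆ b), g(b ⋆ b ⋆ c ⋆ d, b ⋆ b ⋆ b ⋆ d, b ⋆ b ⋆ c ⋆ c), g(b ⋆ c ⋆ c ⋆ d, c ⋆ d, b ⋆ c)), b ⋆ b ⋆ b ⋆ g(b, d, b) ⋆ g(c, b, d)), b, b)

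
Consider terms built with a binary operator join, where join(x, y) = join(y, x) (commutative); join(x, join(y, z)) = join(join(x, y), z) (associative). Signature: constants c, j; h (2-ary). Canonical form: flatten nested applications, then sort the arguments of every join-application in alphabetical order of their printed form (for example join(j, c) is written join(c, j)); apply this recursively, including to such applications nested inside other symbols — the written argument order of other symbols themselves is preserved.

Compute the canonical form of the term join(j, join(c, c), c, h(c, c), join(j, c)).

Un-nest:  join(j, c, c, c, h(c, c), j, c)
Sort arguments:  join(c, c, c, c, h(c, c), j, j)

Answer: join(c, c, c, c, h(c, c), j, j)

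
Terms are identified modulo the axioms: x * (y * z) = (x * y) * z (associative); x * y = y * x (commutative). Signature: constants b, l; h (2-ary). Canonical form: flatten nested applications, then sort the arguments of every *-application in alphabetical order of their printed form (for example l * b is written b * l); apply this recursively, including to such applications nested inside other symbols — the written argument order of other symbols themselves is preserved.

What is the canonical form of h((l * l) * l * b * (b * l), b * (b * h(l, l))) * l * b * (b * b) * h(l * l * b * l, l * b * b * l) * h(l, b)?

Un-nest:  h((l * l) * l * b * (b * l), b * (b * h(l, l))) * l * b * b * b * h(l * l * b * l, l * b * b * l) * h(l, b)
Canonicalize subterm:  h((l * l) * l * b * (b * l), b * (b * h(l, l)))  →  h(b * b * l * l * l * l, b * b * h(l, l))
Simplify inside:  h(l * l * b * l, l * b * b * l)  →  h(b * l * l * l, b * b * l * l)
Order the arguments:  b * b * b * h(b * b * l * l * l * l, b * b * h(l, l)) * h(b * l * l * l, b * b * l * l) * h(l, b) * l

Answer: b * b * b * h(b * b * l * l * l * l, b * b * h(l, l)) * h(b * l * l * l, b * b * l * l) * h(l, b) * l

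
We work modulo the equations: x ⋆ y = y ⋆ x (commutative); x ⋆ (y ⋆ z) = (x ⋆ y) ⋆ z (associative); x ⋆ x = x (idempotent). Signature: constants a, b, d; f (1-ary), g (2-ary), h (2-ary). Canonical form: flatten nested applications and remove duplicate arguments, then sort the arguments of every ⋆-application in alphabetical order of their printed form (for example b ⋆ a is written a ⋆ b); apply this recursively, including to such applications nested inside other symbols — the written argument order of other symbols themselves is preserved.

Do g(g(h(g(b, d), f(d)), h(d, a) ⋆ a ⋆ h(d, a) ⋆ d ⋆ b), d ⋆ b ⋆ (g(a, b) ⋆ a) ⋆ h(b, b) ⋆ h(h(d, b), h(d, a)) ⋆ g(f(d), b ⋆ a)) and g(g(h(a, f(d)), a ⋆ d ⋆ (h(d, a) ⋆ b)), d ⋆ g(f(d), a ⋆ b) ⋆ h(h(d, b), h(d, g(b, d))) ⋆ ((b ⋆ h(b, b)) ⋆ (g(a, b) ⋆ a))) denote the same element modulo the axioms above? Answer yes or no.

Answer: no — g(g(h(g(b, d), f(d)), a ⋆ b ⋆ d ⋆ h(d, a)), a ⋆ b ⋆ d ⋆ g(a, b) ⋆ g(f(d), a ⋆ b) ⋆ h(b, b) ⋆ h(h(d, b), h(d, a))) vs g(g(h(a, f(d)), a ⋆ b ⋆ d ⋆ h(d, a)), a ⋆ b ⋆ d ⋆ g(a, b) ⋆ g(f(d), a ⋆ b) ⋆ h(b, b) ⋆ h(h(d, b), h(d, g(b, d))))

Derivation:
Left:  g(g(h(g(b, d), f(d)), h(d, a) ⋆ a ⋆ h(d, a) ⋆ d ⋆ b), d ⋆ b ⋆ (g(a, b) ⋆ a) ⋆ h(b, b) ⋆ h(h(d, b), h(d, a)) ⋆ g(f(d), b ⋆ a))
  Descend into:  d ⋆ b ⋆ (g(a, b) ⋆ a) ⋆ h(b, b) ⋆ h(h(d, b), h(d, a)) ⋆ g(f(d), b ⋆ a)
  Flatten:  d ⋆ b ⋆ g(a, b) ⋆ a ⋆ h(b, b) ⋆ h(h(d, b), h(d, a)) ⋆ g(f(d), b ⋆ a)
  Inside:  g(f(d), b ⋆ a)  →  g(f(d), a ⋆ b)
  Sort:  a ⋆ b ⋆ d ⋆ g(a, b) ⋆ g(f(d), a ⋆ b) ⋆ h(b, b) ⋆ h(h(d, b), h(d, a))
  Rebuild:  g(g(h(g(b, d), f(d)), a ⋆ b ⋆ d ⋆ h(d, a)), a ⋆ b ⋆ d ⋆ g(a, b) ⋆ g(f(d), a ⋆ b) ⋆ h(b, b) ⋆ h(h(d, b), h(d, a)))
Right:  g(g(h(a, f(d)), a ⋆ d ⋆ (h(d, a) ⋆ b)), d ⋆ g(f(d), a ⋆ b) ⋆ h(h(d, b), h(d, g(b, d))) ⋆ ((b ⋆ h(b, b)) ⋆ (g(a, b) ⋆ a)))
  Work inside:  d ⋆ g(f(d), a ⋆ b) ⋆ h(h(d, b), h(d, g(b, d))) ⋆ ((b ⋆ h(b, b)) ⋆ (g(a, b) ⋆ a))
  Flatten:  d ⋆ g(f(d), a ⋆ b) ⋆ h(h(d, b), h(d, g(b, d))) ⋆ b ⋆ h(b, b) ⋆ g(a, b) ⋆ a
  Order the arguments:  a ⋆ b ⋆ d ⋆ g(a, b) ⋆ g(f(d), a ⋆ b) ⋆ h(b, b) ⋆ h(h(d, b), h(d, g(b, d)))
  Rebuild:  g(g(h(a, f(d)), a ⋆ b ⋆ d ⋆ h(d, a)), a ⋆ b ⋆ d ⋆ g(a, b) ⋆ g(f(d), a ⋆ b) ⋆ h(b, b) ⋆ h(h(d, b), h(d, g(b, d))))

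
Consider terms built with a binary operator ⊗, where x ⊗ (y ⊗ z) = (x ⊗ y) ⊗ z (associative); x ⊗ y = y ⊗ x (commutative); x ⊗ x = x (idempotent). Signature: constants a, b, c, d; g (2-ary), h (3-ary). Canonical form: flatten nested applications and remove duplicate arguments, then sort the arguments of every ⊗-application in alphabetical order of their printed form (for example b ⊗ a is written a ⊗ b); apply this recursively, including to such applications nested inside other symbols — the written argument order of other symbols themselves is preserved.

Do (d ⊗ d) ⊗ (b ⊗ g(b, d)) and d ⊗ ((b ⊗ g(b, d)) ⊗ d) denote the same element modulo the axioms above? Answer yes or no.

Answer: yes — both canonical forms are b ⊗ d ⊗ g(b, d)

Derivation:
Left:  (d ⊗ d) ⊗ (b ⊗ g(b, d))
  Merge nested applications:  d ⊗ d ⊗ b ⊗ g(b, d)
  Deduplicate:  drop duplicate d
  Sort:  b ⊗ d ⊗ g(b, d)
Right:  d ⊗ ((b ⊗ g(b, d)) ⊗ d)
  Un-nest:  d ⊗ b ⊗ g(b, d) ⊗ d
  Deduplicate:  drop duplicate d
  Sort:  b ⊗ d ⊗ g(b, d)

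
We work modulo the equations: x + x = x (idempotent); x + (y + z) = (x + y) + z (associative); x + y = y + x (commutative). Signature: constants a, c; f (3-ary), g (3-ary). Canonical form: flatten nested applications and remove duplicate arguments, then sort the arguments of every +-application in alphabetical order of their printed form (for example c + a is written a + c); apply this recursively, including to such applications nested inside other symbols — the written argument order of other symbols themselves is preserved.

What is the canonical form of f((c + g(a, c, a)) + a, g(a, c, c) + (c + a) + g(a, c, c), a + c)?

Answer: f(a + c + g(a, c, a), a + c + g(a, c, c), a + c)

Derivation:
Focus inside:  g(a, c, c) + (c + a) + g(a, c, c)
Un-nest:  g(a, c, c) + c + a + g(a, c, c)
Deduplicate:  drop duplicate g(a, c, c)
Sort arguments:  a + c + g(a, c, c)
Put back:  f(a + c + g(a, c, a), a + c + g(a, c, c), a + c)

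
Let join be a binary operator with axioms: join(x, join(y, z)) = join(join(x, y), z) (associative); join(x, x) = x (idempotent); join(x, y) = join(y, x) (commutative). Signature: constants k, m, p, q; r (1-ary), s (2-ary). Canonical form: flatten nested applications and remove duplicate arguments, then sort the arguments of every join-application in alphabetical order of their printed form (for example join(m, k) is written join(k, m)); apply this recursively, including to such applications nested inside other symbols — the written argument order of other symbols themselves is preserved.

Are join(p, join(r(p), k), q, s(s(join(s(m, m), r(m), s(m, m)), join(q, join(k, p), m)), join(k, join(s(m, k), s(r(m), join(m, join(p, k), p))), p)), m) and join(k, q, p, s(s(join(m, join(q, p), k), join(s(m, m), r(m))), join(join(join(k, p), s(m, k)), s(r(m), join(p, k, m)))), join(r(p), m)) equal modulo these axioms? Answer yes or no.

Answer: no — join(k, m, p, q, r(p), s(s(join(r(m), s(m, m)), join(k, m, p, q)), join(k, p, s(m, k), s(r(m), join(k, m, p))))) vs join(k, m, p, q, r(p), s(s(join(k, m, p, q), join(r(m), s(m, m))), join(k, p, s(m, k), s(r(m), join(k, m, p)))))

Derivation:
Left:  join(p, join(r(p), k), q, s(s(join(s(m, m), r(m), s(m, m)), join(q, join(k, p), m)), join(k, join(s(m, k), s(r(m), join(m, join(p, k), p))), p)), m)
  Flatten:  join(p, r(p), k, q, s(s(join(s(m, m), r(m), s(m, m)), join(q, join(k, p), m)), join(k, join(s(m, k), s(r(m), join(m, join(p, k), p))), p)), m)
  Inside:  s(s(join(s(m, m), r(m), s(m, m)), join(q, join(k, p), m)), join(k, join(s(m, k), s(r(m), join(m, join(p, k), p))), p))  →  s(s(join(r(m), s(m, m)), join(k, m, p, q)), join(k, p, s(m, k), s(r(m), join(k, m, p))))
  Sort:  join(k, m, p, q, r(p), s(s(join(r(m), s(m, m)), join(k, m, p, q)), join(k, p, s(m, k), s(r(m), join(k, m, p)))))
Right:  join(k, q, p, s(s(join(m, join(q, p), k), join(s(m, m), r(m))), join(join(join(k, p), s(m, k)), s(r(m), join(p, k, m)))), join(r(p), m))
  Flatten:  join(k, q, p, s(s(join(m, join(q, p), k), join(s(m, m), r(m))), join(join(join(k, p), s(m, k)), s(r(m), join(p, k, m)))), r(p), m)
  Canonicalize subterm:  s(s(join(m, join(q, p), k), join(s(m, m), r(m))), join(join(join(k, p), s(m, k)), s(r(m), join(p, k, m))))  →  s(s(join(k, m, p, q), join(r(m), s(m, m))), join(k, p, s(m, k), s(r(m), join(k, m, p))))
  Sort arguments:  join(k, m, p, q, r(p), s(s(join(k, m, p, q), join(r(m), s(m, m))), join(k, p, s(m, k), s(r(m), join(k, m, p)))))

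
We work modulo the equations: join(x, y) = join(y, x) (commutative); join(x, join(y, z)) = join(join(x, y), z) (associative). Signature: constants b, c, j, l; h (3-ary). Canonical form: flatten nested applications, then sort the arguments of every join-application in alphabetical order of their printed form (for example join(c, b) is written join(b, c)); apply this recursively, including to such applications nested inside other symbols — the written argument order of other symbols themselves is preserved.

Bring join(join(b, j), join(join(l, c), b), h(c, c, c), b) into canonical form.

Answer: join(b, b, b, c, h(c, c, c), j, l)

Derivation:
Un-nest:  join(b, j, l, c, b, h(c, c, c), b)
Sort:  join(b, b, b, c, h(c, c, c), j, l)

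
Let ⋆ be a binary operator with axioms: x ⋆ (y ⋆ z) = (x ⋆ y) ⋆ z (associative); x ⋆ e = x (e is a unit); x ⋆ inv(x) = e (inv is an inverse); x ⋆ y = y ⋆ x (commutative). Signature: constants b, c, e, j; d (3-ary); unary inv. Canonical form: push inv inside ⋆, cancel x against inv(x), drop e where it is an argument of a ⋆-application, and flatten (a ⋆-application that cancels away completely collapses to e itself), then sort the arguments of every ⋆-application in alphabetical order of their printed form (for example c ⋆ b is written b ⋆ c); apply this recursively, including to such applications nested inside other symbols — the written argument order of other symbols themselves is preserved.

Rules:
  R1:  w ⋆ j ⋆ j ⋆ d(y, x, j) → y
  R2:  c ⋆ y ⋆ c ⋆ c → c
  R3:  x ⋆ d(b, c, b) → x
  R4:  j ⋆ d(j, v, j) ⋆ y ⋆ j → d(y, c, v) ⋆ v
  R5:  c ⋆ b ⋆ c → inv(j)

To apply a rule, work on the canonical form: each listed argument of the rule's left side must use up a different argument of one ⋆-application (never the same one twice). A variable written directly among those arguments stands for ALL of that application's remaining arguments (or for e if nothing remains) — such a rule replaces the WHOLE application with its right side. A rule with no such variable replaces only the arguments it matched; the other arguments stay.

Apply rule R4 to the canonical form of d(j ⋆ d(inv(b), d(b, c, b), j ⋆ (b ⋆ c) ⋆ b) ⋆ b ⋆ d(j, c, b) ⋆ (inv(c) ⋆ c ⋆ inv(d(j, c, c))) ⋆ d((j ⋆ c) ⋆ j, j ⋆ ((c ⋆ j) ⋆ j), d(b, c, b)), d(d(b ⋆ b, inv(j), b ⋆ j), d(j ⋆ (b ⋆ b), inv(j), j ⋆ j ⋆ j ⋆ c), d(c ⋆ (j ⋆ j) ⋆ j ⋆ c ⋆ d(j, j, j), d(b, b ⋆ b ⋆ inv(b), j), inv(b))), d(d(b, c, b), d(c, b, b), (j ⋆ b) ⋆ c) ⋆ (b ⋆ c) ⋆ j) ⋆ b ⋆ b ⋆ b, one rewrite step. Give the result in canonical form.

Answer: b ⋆ b ⋆ b ⋆ d(b ⋆ d(c ⋆ j ⋆ j, c ⋆ j ⋆ j ⋆ j, d(b, c, b)) ⋆ d(inv(b), d(b, c, b), b ⋆ b ⋆ c ⋆ j) ⋆ d(j, c, b) ⋆ inv(d(j, c, c)) ⋆ j, d(d(b ⋆ b, inv(j), b ⋆ j), d(b ⋆ b ⋆ j, inv(j), c ⋆ j ⋆ j ⋆ j), d(d(c ⋆ c ⋆ j, c, j) ⋆ j, d(b, b, j), inv(b))), b ⋆ c ⋆ d(d(b, c, b), d(c, b, b), b ⋆ c ⋆ j) ⋆ j)

Derivation:
Canonical form:  b ⋆ b ⋆ b ⋆ d(b ⋆ d(c ⋆ j ⋆ j, c ⋆ j ⋆ j ⋆ j, d(b, c, b)) ⋆ d(inv(b), d(b, c, b), b ⋆ b ⋆ c ⋆ j) ⋆ d(j, c, b) ⋆ inv(d(j, c, c)) ⋆ j, d(d(b ⋆ b, inv(j), b ⋆ j), d(b ⋆ b ⋆ j, inv(j), c ⋆ j ⋆ j ⋆ j), d(c ⋆ c ⋆ d(j, j, j) ⋆ j ⋆ j ⋆ j, d(b, b, j), inv(b))), b ⋆ c ⋆ d(d(b, c, b), d(c, b, b), b ⋆ c ⋆ j) ⋆ j)
Match R4:  consume d(j, j, j), j, j;  v := j, y := c ⋆ c ⋆ j
Every leftover argument binds to the variable; the entire application is replaced.
Result:  b ⋆ b ⋆ b ⋆ d(b ⋆ d(c ⋆ j ⋆ j, c ⋆ j ⋆ j ⋆ j, d(b, c, b)) ⋆ d(inv(b), d(b, c, b), b ⋆ b ⋆ c ⋆ j) ⋆ d(j, c, b) ⋆ inv(d(j, c, c)) ⋆ j, d(d(b ⋆ b, inv(j), b ⋆ j), d(b ⋆ b ⋆ j, inv(j), c ⋆ j ⋆ j ⋆ j), d(d(c ⋆ c ⋆ j, c, j) ⋆ j, d(b, b, j), inv(b))), b ⋆ c ⋆ d(d(b, c, b), d(c, b, b), b ⋆ c ⋆ j) ⋆ j)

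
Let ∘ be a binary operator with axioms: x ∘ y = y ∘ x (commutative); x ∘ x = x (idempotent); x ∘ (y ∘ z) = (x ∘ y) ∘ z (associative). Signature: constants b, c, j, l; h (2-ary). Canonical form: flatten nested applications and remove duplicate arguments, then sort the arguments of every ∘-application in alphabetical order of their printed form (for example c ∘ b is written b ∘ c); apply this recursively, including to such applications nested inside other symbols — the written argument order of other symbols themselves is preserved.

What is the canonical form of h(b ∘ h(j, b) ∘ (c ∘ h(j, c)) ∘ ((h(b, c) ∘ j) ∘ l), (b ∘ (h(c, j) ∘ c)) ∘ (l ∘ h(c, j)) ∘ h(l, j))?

Answer: h(b ∘ c ∘ h(b, c) ∘ h(j, b) ∘ h(j, c) ∘ j ∘ l, b ∘ c ∘ h(c, j) ∘ h(l, j) ∘ l)

Derivation:
Descend into:  b ∘ h(j, b) ∘ (c ∘ h(j, c)) ∘ ((h(b, c) ∘ j) ∘ l)
Un-nest:  b ∘ h(j, b) ∘ c ∘ h(j, c) ∘ h(b, c) ∘ j ∘ l
Sort:  b ∘ c ∘ h(b, c) ∘ h(j, b) ∘ h(j, c) ∘ j ∘ l
Put back:  h(b ∘ c ∘ h(b, c) ∘ h(j, b) ∘ h(j, c) ∘ j ∘ l, b ∘ c ∘ h(c, j) ∘ h(l, j) ∘ l)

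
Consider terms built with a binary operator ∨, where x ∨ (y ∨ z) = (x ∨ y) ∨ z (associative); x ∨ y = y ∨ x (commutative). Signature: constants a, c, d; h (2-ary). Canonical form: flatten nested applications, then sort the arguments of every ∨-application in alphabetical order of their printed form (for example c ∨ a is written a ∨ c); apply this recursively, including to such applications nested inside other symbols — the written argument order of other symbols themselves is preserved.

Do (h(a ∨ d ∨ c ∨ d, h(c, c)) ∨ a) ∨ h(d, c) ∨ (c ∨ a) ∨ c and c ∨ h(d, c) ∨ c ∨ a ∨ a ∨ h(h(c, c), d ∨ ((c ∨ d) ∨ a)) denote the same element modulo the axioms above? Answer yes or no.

Answer: no — a ∨ a ∨ c ∨ c ∨ h(a ∨ c ∨ d ∨ d, h(c, c)) ∨ h(d, c) vs a ∨ a ∨ c ∨ c ∨ h(d, c) ∨ h(h(c, c), a ∨ c ∨ d ∨ d)

Derivation:
Left:  (h(a ∨ d ∨ c ∨ d, h(c, c)) ∨ a) ∨ h(d, c) ∨ (c ∨ a) ∨ c
  Merge nested applications:  h(a ∨ d ∨ c ∨ d, h(c, c)) ∨ a ∨ h(d, c) ∨ c ∨ a ∨ c
  Inside:  h(a ∨ d ∨ c ∨ d, h(c, c))  →  h(a ∨ c ∨ d ∨ d, h(c, c))
  Sort arguments:  a ∨ a ∨ c ∨ c ∨ h(a ∨ c ∨ d ∨ d, h(c, c)) ∨ h(d, c)
Right:  c ∨ h(d, c) ∨ c ∨ a ∨ a ∨ h(h(c, c), d ∨ ((c ∨ d) ∨ a))
  Canonicalize subterm:  h(h(c, c), d ∨ ((c ∨ d) ∨ a))  →  h(h(c, c), a ∨ c ∨ d ∨ d)
  Order the arguments:  a ∨ a ∨ c ∨ c ∨ h(d, c) ∨ h(h(c, c), a ∨ c ∨ d ∨ d)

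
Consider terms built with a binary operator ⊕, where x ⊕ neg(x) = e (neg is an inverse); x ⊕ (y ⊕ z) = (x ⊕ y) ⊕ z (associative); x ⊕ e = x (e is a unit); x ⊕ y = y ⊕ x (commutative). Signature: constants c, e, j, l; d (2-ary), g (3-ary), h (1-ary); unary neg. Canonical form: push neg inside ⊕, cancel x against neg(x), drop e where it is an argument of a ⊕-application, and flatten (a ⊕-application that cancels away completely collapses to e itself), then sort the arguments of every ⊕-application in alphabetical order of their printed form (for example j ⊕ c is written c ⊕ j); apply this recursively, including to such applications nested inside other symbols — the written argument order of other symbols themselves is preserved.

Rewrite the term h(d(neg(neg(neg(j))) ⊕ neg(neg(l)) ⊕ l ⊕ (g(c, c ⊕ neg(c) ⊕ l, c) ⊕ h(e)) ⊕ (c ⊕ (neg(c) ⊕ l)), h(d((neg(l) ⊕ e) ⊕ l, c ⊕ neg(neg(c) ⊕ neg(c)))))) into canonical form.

Answer: h(d(g(c, l, c) ⊕ h(e) ⊕ l ⊕ l ⊕ l ⊕ neg(j), h(d(e, c ⊕ c ⊕ c))))

Derivation:
Focus inside:  neg(neg(neg(j))) ⊕ neg(neg(l)) ⊕ l ⊕ (g(c, c ⊕ neg(c) ⊕ l, c) ⊕ h(e)) ⊕ (c ⊕ (neg(c) ⊕ l))
Push neg inside:  distribute neg over ⊕ and collapse double neg
Cancel inverse pairs:  c cancels
Collect terms:  neg(j) ⊕ l ⊕ l ⊕ l ⊕ g(c, l, c) ⊕ h(e)
Sort arguments:  g(c, l, c) ⊕ h(e) ⊕ l ⊕ l ⊕ l ⊕ neg(j)
Reassemble:  h(d(g(c, l, c) ⊕ h(e) ⊕ l ⊕ l ⊕ l ⊕ neg(j), h(d(e, c ⊕ c ⊕ c))))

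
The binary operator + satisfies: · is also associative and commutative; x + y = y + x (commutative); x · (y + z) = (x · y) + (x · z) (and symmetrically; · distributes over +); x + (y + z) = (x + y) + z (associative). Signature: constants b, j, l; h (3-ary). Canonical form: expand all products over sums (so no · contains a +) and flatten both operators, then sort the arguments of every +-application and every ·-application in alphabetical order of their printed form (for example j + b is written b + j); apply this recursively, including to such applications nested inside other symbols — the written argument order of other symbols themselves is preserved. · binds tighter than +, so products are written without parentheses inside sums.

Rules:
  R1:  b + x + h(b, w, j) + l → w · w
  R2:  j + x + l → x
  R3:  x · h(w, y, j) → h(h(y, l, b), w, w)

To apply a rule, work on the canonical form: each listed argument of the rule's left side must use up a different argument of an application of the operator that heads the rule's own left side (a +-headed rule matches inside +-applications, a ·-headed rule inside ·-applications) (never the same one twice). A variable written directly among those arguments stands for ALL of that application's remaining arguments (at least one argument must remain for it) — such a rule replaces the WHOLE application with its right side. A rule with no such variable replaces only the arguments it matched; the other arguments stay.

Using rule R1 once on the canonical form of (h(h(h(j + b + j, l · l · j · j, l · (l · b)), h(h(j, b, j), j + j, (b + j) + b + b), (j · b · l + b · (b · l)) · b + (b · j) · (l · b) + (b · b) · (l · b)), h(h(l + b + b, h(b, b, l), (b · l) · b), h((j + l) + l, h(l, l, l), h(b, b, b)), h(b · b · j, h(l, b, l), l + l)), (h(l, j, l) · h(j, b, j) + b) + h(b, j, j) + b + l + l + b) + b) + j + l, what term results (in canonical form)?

Canonical form:  b + h(h(h(b + j + j, j · j · l · l, b · l · l), h(h(j, b, j), j + j, b + b + b + j), b · b · b · l + b · b · b · l + b · b · j · l + b · b · j · l), h(h(b + b + l, h(b, b, l), b · b · l), h(j + l + l, h(l, l, l), h(b, b, b)), h(b · b · j, h(l, b, l), l + l)), b + b + b + h(b, j, j) + h(j, b, j) · h(l, j, l) + l + l) + j + l
Apply R1:  consuming b, h(b, j, j), l;  w := j, x := b + b + h(j, b, j) · h(l, j, l) + l
The extension variable absorbs all remaining arguments, so the whole application is rewritten.
New term:  b + h(h(h(b + j + j, j · j · l · l, b · l · l), h(h(j, b, j), j + j, b + b + b + j), b · b · b · l + b · b · b · l + b · b · j · l + b · b · j · l), h(h(b + b + l, h(b, b, l), b · b · l), h(j + l + l, h(l, l, l), h(b, b, b)), h(b · b · j, h(l, b, l), l + l)), j · j) + j + l

Answer: b + h(h(h(b + j + j, j · j · l · l, b · l · l), h(h(j, b, j), j + j, b + b + b + j), b · b · b · l + b · b · b · l + b · b · j · l + b · b · j · l), h(h(b + b + l, h(b, b, l), b · b · l), h(j + l + l, h(l, l, l), h(b, b, b)), h(b · b · j, h(l, b, l), l + l)), j · j) + j + l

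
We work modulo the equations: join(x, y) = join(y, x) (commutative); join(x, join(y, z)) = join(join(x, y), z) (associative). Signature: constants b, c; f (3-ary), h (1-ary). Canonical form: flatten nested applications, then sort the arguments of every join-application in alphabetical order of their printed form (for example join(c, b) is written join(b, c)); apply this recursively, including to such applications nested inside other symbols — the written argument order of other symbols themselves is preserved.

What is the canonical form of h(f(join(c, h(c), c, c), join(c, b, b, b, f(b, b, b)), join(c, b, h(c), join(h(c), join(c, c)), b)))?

Answer: h(f(join(c, c, c, h(c)), join(b, b, b, c, f(b, b, b)), join(b, b, c, c, c, h(c), h(c))))

Derivation:
Descend into:  join(c, b, h(c), join(h(c), join(c, c)), b)
Merge nested applications:  join(c, b, h(c), h(c), c, c, b)
Order the arguments:  join(b, b, c, c, c, h(c), h(c))
Reassemble:  h(f(join(c, c, c, h(c)), join(b, b, b, c, f(b, b, b)), join(b, b, c, c, c, h(c), h(c))))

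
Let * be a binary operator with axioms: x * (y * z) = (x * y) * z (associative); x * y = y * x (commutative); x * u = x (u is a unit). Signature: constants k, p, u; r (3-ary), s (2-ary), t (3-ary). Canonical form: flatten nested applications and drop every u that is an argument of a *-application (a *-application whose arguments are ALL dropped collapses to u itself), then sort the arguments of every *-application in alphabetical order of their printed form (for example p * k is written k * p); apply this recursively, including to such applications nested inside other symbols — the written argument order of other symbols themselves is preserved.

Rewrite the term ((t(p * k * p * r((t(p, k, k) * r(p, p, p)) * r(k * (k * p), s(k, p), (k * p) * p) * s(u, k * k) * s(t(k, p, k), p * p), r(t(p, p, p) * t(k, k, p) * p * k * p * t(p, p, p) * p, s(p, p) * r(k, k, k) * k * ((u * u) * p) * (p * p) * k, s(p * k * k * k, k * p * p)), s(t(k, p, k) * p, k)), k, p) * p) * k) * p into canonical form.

Un-nest:  t(p * k * p * r((t(p, k, k) * r(p, p, p)) * r(k * (k * p), s(k, p), (k * p) * p) * s(u, k * k) * s(t(k, p, k), p * p), r(t(p, p, p) * t(k, k, p) * p * k * p * t(p, p, p) * p, s(p, p) * r(k, k, k) * k * ((u * u) * p) * (p * p) * k, s(p * k * k * k, k * p * p)), s(t(k, p, k) * p, k)), k, p) * p * k * p
Simplify inside:  t(p * k * p * r((t(p, k, k) * r(p, p, p)) * r(k * (k * p), s(k, p), (k * p) * p) * s(u, k * k) * s(t(k, p, k), p * p), r(t(p, p, p) * t(k, k, p) * p * k * p * t(p, p, p) * p, s(p, p) * r(k, k, k) * k * ((u * u) * p) * (p * p) * k, s(p * k * k * k, k * p * p)), s(t(k, p, k) * p, k)), k, p)  →  t(k * p * p * r(r(k * k * p, s(k, p), k * p * p) * r(p, p, p) * s(t(k, p, k), p * p) * s(u, k * k) * t(p, k, k), r(k * p * p * p * t(k, k, p) * t(p, p, p) * t(p, p, p), k * k * p * p * p * r(k, k, k) * s(p, p), s(k * k * k * p, k * p * p)), s(p * t(k, p, k), k)), k, p)
Order the arguments:  k * p * p * t(k * p * p * r(r(k * k * p, s(k, p), k * p * p) * r(p, p, p) * s(t(k, p, k), p * p) * s(u, k * k) * t(p, k, k), r(k * p * p * p * t(k, k, p) * t(p, p, p) * t(p, p, p), k * k * p * p * p * r(k, k, k) * s(p, p), s(k * k * k * p, k * p * p)), s(p * t(k, p, k), k)), k, p)

Answer: k * p * p * t(k * p * p * r(r(k * k * p, s(k, p), k * p * p) * r(p, p, p) * s(t(k, p, k), p * p) * s(u, k * k) * t(p, k, k), r(k * p * p * p * t(k, k, p) * t(p, p, p) * t(p, p, p), k * k * p * p * p * r(k, k, k) * s(p, p), s(k * k * k * p, k * p * p)), s(p * t(k, p, k), k)), k, p)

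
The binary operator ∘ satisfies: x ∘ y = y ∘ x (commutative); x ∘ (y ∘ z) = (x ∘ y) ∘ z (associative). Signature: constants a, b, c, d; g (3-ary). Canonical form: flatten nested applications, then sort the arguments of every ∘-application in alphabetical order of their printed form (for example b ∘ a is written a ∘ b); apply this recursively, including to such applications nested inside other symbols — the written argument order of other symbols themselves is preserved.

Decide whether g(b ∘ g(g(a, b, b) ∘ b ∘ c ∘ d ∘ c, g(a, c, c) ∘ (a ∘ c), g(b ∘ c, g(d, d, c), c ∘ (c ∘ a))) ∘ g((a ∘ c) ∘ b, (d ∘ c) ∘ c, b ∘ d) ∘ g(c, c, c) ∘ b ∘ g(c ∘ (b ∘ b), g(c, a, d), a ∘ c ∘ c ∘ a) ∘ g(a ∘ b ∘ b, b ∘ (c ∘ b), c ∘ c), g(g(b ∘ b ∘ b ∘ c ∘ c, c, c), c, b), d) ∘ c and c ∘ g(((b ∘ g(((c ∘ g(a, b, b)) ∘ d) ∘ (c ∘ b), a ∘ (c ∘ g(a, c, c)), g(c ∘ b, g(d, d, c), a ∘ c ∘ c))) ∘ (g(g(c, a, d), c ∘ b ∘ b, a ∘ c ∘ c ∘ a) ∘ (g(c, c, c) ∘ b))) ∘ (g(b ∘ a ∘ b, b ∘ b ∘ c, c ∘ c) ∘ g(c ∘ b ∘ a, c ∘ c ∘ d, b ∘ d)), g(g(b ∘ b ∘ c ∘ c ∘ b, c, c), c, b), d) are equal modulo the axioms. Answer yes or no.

Left:  g(b ∘ g(g(a, b, b) ∘ b ∘ c ∘ d ∘ c, g(a, c, c) ∘ (a ∘ c), g(b ∘ c, g(d, d, c), c ∘ (c ∘ a))) ∘ g((a ∘ c) ∘ b, (d ∘ c) ∘ c, b ∘ d) ∘ g(c, c, c) ∘ b ∘ g(c ∘ (b ∘ b), g(c, a, d), a ∘ c ∘ c ∘ a) ∘ g(a ∘ b ∘ b, b ∘ (c ∘ b), c ∘ c), g(g(b ∘ b ∘ b ∘ c ∘ c, c, c), c, b), d) ∘ c
  Inside:  g(b ∘ g(g(a, b, b) ∘ b ∘ c ∘ d ∘ c, g(a, c, c) ∘ (a ∘ c), g(b ∘ c, g(d, d, c), c ∘ (c ∘ a))) ∘ g((a ∘ c) ∘ b, (d ∘ c) ∘ c, b ∘ d) ∘ g(c, c, c) ∘ b ∘ g(c ∘ (b ∘ b), g(c, a, d), a ∘ c ∘ c ∘ a) ∘ g(a ∘ b ∘ b, b ∘ (c ∘ b), c ∘ c), g(g(b ∘ b ∘ b ∘ c ∘ c, c, c), c, b), d)  →  g(b ∘ b ∘ g(a ∘ b ∘ b, b ∘ b ∘ c, c ∘ c) ∘ g(a ∘ b ∘ c, c ∘ c ∘ d, b ∘ d) ∘ g(b ∘ b ∘ c, g(c, a, d), a ∘ a ∘ c ∘ c) ∘ g(b ∘ c ∘ c ∘ d ∘ g(a, b, b), a ∘ c ∘ g(a, c, c), g(b ∘ c, g(d, d, c), a ∘ c ∘ c)) ∘ g(c, c, c), g(g(b ∘ b ∘ b ∘ c ∘ c, c, c), c, b), d)
  Sort arguments:  c ∘ g(b ∘ b ∘ g(a ∘ b ∘ b, b ∘ b ∘ c, c ∘ c) ∘ g(a ∘ b ∘ c, c ∘ c ∘ d, b ∘ d) ∘ g(b ∘ b ∘ c, g(c, a, d), a ∘ a ∘ c ∘ c) ∘ g(b ∘ c ∘ c ∘ d ∘ g(a, b, b), a ∘ c ∘ g(a, c, c), g(b ∘ c, g(d, d, c), a ∘ c ∘ c)) ∘ g(c, c, c), g(g(b ∘ b ∘ b ∘ c ∘ c, c, c), c, b), d)
Right:  c ∘ g(((b ∘ g(((c ∘ g(a, b, b)) ∘ d) ∘ (c ∘ b), a ∘ (c ∘ g(a, c, c)), g(c ∘ b, g(d, d, c), a ∘ c ∘ c))) ∘ (g(g(c, a, d), c ∘ b ∘ b, a ∘ c ∘ c ∘ a) ∘ (g(c, c, c) ∘ b))) ∘ (g(b ∘ a ∘ b, b ∘ b ∘ c, c ∘ c) ∘ g(c ∘ b ∘ a, c ∘ c ∘ d, b ∘ d)), g(g(b ∘ b ∘ c ∘ c ∘ b, c, c), c, b), d)
  Inside:  g(((b ∘ g(((c ∘ g(a, b, b)) ∘ d) ∘ (c ∘ b), a ∘ (c ∘ g(a, c, c)), g(c ∘ b, g(d, d, c), a ∘ c ∘ c))) ∘ (g(g(c, a, d), c ∘ b ∘ b, a ∘ c ∘ c ∘ a) ∘ (g(c, c, c) ∘ b))) ∘ (g(b ∘ a ∘ b, b ∘ b ∘ c, c ∘ c) ∘ g(c ∘ b ∘ a, c ∘ c ∘ d, b ∘ d)), g(g(b ∘ b ∘ c ∘ c ∘ b, c, c), c, b), d)  →  g(b ∘ b ∘ g(a ∘ b ∘ b, b ∘ b ∘ c, c ∘ c) ∘ g(a ∘ b ∘ c, c ∘ c ∘ d, b ∘ d) ∘ g(b ∘ c ∘ c ∘ d ∘ g(a, b, b), a ∘ c ∘ g(a, c, c), g(b ∘ c, g(d, d, c), a ∘ c ∘ c)) ∘ g(c, c, c) ∘ g(g(c, a, d), b ∘ b ∘ c, a ∘ a ∘ c ∘ c), g(g(b ∘ b ∘ b ∘ c ∘ c, c, c), c, b), d)
  Sort:  c ∘ g(b ∘ b ∘ g(a ∘ b ∘ b, b ∘ b ∘ c, c ∘ c) ∘ g(a ∘ b ∘ c, c ∘ c ∘ d, b ∘ d) ∘ g(b ∘ c ∘ c ∘ d ∘ g(a, b, b), a ∘ c ∘ g(a, c, c), g(b ∘ c, g(d, d, c), a ∘ c ∘ c)) ∘ g(c, c, c) ∘ g(g(c, a, d), b ∘ b ∘ c, a ∘ a ∘ c ∘ c), g(g(b ∘ b ∘ b ∘ c ∘ c, c, c), c, b), d)

Answer: no — c ∘ g(b ∘ b ∘ g(a ∘ b ∘ b, b ∘ b ∘ c, c ∘ c) ∘ g(a ∘ b ∘ c, c ∘ c ∘ d, b ∘ d) ∘ g(b ∘ b ∘ c, g(c, a, d), a ∘ a ∘ c ∘ c) ∘ g(b ∘ c ∘ c ∘ d ∘ g(a, b, b), a ∘ c ∘ g(a, c, c), g(b ∘ c, g(d, d, c), a ∘ c ∘ c)) ∘ g(c, c, c), g(g(b ∘ b ∘ b ∘ c ∘ c, c, c), c, b), d) vs c ∘ g(b ∘ b ∘ g(a ∘ b ∘ b, b ∘ b ∘ c, c ∘ c) ∘ g(a ∘ b ∘ c, c ∘ c ∘ d, b ∘ d) ∘ g(b ∘ c ∘ c ∘ d ∘ g(a, b, b), a ∘ c ∘ g(a, c, c), g(b ∘ c, g(d, d, c), a ∘ c ∘ c)) ∘ g(c, c, c) ∘ g(g(c, a, d), b ∘ b ∘ c, a ∘ a ∘ c ∘ c), g(g(b ∘ b ∘ b ∘ c ∘ c, c, c), c, b), d)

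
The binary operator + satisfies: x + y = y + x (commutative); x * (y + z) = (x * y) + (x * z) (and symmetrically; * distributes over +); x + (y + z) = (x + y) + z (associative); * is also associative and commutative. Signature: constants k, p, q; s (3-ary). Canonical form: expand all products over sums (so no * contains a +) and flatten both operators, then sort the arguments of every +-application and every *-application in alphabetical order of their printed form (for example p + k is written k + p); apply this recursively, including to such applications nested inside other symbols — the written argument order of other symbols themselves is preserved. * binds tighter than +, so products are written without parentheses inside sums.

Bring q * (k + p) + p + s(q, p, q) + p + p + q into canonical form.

Answer: k * q + p + p + p + p * q + q + s(q, p, q)

Derivation:
Expand:  k * q + p * q + p + s(q, p, q) + p + p + q
Sort:  k * q + p + p + p + p * q + q + s(q, p, q)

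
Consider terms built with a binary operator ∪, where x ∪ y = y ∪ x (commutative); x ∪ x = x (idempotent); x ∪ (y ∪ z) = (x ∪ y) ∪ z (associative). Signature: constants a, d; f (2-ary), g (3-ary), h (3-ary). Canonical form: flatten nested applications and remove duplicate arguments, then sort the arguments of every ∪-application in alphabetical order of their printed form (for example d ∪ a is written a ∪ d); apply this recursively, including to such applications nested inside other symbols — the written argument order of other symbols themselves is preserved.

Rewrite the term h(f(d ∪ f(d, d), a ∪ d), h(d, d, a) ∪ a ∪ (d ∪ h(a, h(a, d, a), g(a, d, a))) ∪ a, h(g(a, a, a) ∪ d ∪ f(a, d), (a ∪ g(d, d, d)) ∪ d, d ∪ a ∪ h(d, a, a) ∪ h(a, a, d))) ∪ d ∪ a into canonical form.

Answer: a ∪ d ∪ h(f(d ∪ f(d, d), a ∪ d), a ∪ d ∪ h(a, h(a, d, a), g(a, d, a)) ∪ h(d, d, a), h(d ∪ f(a, d) ∪ g(a, a, a), a ∪ d ∪ g(d, d, d), a ∪ d ∪ h(a, a, d) ∪ h(d, a, a)))

Derivation:
Canonicalize subterm:  h(f(d ∪ f(d, d), a ∪ d), h(d, d, a) ∪ a ∪ (d ∪ h(a, h(a, d, a), g(a, d, a))) ∪ a, h(g(a, a, a) ∪ d ∪ f(a, d), (a ∪ g(d, d, d)) ∪ d, d ∪ a ∪ h(d, a, a) ∪ h(a, a, d)))  →  h(f(d ∪ f(d, d), a ∪ d), a ∪ d ∪ h(a, h(a, d, a), g(a, d, a)) ∪ h(d, d, a), h(d ∪ f(a, d) ∪ g(a, a, a), a ∪ d ∪ g(d, d, d), a ∪ d ∪ h(a, a, d) ∪ h(d, a, a)))
Sort arguments:  a ∪ d ∪ h(f(d ∪ f(d, d), a ∪ d), a ∪ d ∪ h(a, h(a, d, a), g(a, d, a)) ∪ h(d, d, a), h(d ∪ f(a, d) ∪ g(a, a, a), a ∪ d ∪ g(d, d, d), a ∪ d ∪ h(a, a, d) ∪ h(d, a, a)))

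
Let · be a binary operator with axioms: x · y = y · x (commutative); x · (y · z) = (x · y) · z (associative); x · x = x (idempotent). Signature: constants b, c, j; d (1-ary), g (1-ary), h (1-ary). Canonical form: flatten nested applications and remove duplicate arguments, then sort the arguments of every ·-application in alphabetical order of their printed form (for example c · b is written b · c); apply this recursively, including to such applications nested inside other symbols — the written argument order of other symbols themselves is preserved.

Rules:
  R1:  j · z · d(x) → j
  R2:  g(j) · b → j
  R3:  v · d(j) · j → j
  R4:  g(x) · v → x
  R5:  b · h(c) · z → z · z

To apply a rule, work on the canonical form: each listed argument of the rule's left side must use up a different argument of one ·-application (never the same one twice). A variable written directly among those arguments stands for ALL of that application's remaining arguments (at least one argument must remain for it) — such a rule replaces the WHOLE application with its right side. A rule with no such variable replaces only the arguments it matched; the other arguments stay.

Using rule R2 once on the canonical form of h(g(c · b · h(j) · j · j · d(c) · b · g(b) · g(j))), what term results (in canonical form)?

Canonical form:  h(g(b · c · d(c) · g(b) · g(j) · h(j) · j))
Apply R2:  consuming b, g(j)
New term:  h(g(c · d(c) · g(b) · h(j) · j))

Answer: h(g(c · d(c) · g(b) · h(j) · j))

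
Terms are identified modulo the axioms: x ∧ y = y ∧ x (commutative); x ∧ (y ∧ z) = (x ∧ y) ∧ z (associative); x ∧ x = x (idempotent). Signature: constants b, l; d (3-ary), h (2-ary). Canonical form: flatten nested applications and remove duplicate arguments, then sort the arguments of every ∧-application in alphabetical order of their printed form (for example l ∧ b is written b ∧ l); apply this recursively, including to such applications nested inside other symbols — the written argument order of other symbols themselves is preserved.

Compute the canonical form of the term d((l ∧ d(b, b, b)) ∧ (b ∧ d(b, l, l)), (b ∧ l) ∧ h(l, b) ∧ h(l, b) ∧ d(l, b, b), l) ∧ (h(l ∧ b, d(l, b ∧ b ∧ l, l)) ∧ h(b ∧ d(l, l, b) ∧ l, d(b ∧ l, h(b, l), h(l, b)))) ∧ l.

Answer: d(b ∧ d(b, b, b) ∧ d(b, l, l) ∧ l, b ∧ d(l, b, b) ∧ h(l, b) ∧ l, l) ∧ h(b ∧ d(l, l, b) ∧ l, d(b ∧ l, h(b, l), h(l, b))) ∧ h(b ∧ l, d(l, b ∧ l, l)) ∧ l

Derivation:
Flatten:  d((l ∧ d(b, b, b)) ∧ (b ∧ d(b, l, l)), (b ∧ l) ∧ h(l, b) ∧ h(l, b) ∧ d(l, b, b), l) ∧ h(l ∧ b, d(l, b ∧ b ∧ l, l)) ∧ h(b ∧ d(l, l, b) ∧ l, d(b ∧ l, h(b, l), h(l, b))) ∧ l
Simplify inside:  d((l ∧ d(b, b, b)) ∧ (b ∧ d(b, l, l)), (b ∧ l) ∧ h(l, b) ∧ h(l, b) ∧ d(l, b, b), l)  →  d(b ∧ d(b, b, b) ∧ d(b, l, l) ∧ l, b ∧ d(l, b, b) ∧ h(l, b) ∧ l, l)
Simplify inside:  h(l ∧ b, d(l, b ∧ b ∧ l, l))  →  h(b ∧ l, d(l, b ∧ l, l))
Sort arguments:  d(b ∧ d(b, b, b) ∧ d(b, l, l) ∧ l, b ∧ d(l, b, b) ∧ h(l, b) ∧ l, l) ∧ h(b ∧ d(l, l, b) ∧ l, d(b ∧ l, h(b, l), h(l, b))) ∧ h(b ∧ l, d(l, b ∧ l, l)) ∧ l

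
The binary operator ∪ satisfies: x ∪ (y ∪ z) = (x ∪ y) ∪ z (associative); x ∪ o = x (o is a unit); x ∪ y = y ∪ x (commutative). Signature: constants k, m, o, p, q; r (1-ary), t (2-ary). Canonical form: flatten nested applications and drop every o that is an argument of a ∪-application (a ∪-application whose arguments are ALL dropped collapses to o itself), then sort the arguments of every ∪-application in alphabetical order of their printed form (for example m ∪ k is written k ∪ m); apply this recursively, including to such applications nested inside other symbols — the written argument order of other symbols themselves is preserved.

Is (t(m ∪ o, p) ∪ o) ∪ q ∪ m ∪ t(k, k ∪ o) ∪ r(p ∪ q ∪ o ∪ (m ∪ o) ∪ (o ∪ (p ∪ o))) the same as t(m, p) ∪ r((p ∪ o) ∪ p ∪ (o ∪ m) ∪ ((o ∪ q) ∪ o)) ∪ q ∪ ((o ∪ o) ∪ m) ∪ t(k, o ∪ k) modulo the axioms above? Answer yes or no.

Left:  (t(m ∪ o, p) ∪ o) ∪ q ∪ m ∪ t(k, k ∪ o) ∪ r(p ∪ q ∪ o ∪ (m ∪ o) ∪ (o ∪ (p ∪ o)))
  Un-nest:  t(m ∪ o, p) ∪ o ∪ q ∪ m ∪ t(k, k ∪ o) ∪ r(p ∪ q ∪ o ∪ (m ∪ o) ∪ (o ∪ (p ∪ o)))
  Inside:  t(m ∪ o, p)  →  t(m, p)
  Canonicalize subterm:  t(k, k ∪ o)  →  t(k, k)
  Canonicalize subterm:  r(p ∪ q ∪ o ∪ (m ∪ o) ∪ (o ∪ (p ∪ o)))  →  r(m ∪ p ∪ p ∪ q)
  Drop the unit:  drop o
  Order the arguments:  m ∪ q ∪ r(m ∪ p ∪ p ∪ q) ∪ t(k, k) ∪ t(m, p)
Right:  t(m, p) ∪ r((p ∪ o) ∪ p ∪ (o ∪ m) ∪ ((o ∪ q) ∪ o)) ∪ q ∪ ((o ∪ o) ∪ m) ∪ t(k, o ∪ k)
  Merge nested applications:  t(m, p) ∪ r((p ∪ o) ∪ p ∪ (o ∪ m) ∪ ((o ∪ q) ∪ o)) ∪ q ∪ o ∪ o ∪ m ∪ t(k, o ∪ k)
  Simplify inside:  r((p ∪ o) ∪ p ∪ (o ∪ m) ∪ ((o ∪ q) ∪ o))  →  r(m ∪ p ∪ p ∪ q)
  Inside:  t(k, o ∪ k)  →  t(k, k)
  Units out:  drop o (×2)
  Order the arguments:  m ∪ q ∪ r(m ∪ p ∪ p ∪ q) ∪ t(k, k) ∪ t(m, p)

Answer: yes — both canonical forms are m ∪ q ∪ r(m ∪ p ∪ p ∪ q) ∪ t(k, k) ∪ t(m, p)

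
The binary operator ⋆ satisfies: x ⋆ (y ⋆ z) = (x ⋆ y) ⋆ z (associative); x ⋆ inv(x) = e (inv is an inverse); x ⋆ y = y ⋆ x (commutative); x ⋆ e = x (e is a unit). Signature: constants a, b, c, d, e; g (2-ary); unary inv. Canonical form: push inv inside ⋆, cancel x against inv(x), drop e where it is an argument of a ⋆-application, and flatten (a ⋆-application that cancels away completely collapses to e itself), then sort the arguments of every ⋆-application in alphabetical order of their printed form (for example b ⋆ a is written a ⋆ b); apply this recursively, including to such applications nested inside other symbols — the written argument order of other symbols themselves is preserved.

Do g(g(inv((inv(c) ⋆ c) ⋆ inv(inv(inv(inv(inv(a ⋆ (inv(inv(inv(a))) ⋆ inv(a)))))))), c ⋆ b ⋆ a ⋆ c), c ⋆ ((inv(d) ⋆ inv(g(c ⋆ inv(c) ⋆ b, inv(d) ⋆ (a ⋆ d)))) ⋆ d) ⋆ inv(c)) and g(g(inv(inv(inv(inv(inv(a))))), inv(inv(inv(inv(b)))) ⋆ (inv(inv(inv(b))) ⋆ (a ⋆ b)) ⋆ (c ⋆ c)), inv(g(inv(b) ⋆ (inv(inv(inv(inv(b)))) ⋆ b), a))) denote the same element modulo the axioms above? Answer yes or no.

Left:  g(g(inv((inv(c) ⋆ c) ⋆ inv(inv(inv(inv(inv(a ⋆ (inv(inv(inv(a))) ⋆ inv(a)))))))), c ⋆ b ⋆ a ⋆ c), c ⋆ ((inv(d) ⋆ inv(g(c ⋆ inv(c) ⋆ b, inv(d) ⋆ (a ⋆ d)))) ⋆ d) ⋆ inv(c))
  Work inside:  c ⋆ ((inv(d) ⋆ inv(g(c ⋆ inv(c) ⋆ b, inv(d) ⋆ (a ⋆ d)))) ⋆ d) ⋆ inv(c)
  Cancel:  c cancels; d cancels
  Collect terms:  inv(g(b, a))
  Reassemble:  g(g(inv(a), a ⋆ b ⋆ c ⋆ c), inv(g(b, a)))
Right:  g(g(inv(inv(inv(inv(inv(a))))), inv(inv(inv(inv(b)))) ⋆ (inv(inv(inv(b))) ⋆ (a ⋆ b)) ⋆ (c ⋆ c)), inv(g(inv(b) ⋆ (inv(inv(inv(inv(b)))) ⋆ b), a)))
  Descend into:  inv(inv(inv(inv(b)))) ⋆ (inv(inv(inv(b))) ⋆ (a ⋆ b)) ⋆ (c ⋆ c)
  Push inv inside:  distribute inv over ⋆ and collapse double inv
  Combine occurrences:  b ⋆ a ⋆ c ⋆ c
  Sort:  a ⋆ b ⋆ c ⋆ c
  Rebuild:  g(g(inv(a), a ⋆ b ⋆ c ⋆ c), inv(g(b, a)))

Answer: yes — both canonical forms are g(g(inv(a), a ⋆ b ⋆ c ⋆ c), inv(g(b, a)))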